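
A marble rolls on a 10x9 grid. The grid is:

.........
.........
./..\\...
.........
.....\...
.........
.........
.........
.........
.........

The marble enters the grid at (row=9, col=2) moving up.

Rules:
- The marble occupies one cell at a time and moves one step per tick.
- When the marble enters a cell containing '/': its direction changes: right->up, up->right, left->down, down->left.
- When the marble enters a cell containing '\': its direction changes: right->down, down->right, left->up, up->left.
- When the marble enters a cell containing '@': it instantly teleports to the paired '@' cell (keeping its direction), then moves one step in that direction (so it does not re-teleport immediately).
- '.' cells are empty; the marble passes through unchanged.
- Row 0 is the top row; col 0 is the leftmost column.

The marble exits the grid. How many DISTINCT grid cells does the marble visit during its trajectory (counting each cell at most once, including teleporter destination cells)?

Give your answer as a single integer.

Answer: 10

Derivation:
Step 1: enter (9,2), '.' pass, move up to (8,2)
Step 2: enter (8,2), '.' pass, move up to (7,2)
Step 3: enter (7,2), '.' pass, move up to (6,2)
Step 4: enter (6,2), '.' pass, move up to (5,2)
Step 5: enter (5,2), '.' pass, move up to (4,2)
Step 6: enter (4,2), '.' pass, move up to (3,2)
Step 7: enter (3,2), '.' pass, move up to (2,2)
Step 8: enter (2,2), '.' pass, move up to (1,2)
Step 9: enter (1,2), '.' pass, move up to (0,2)
Step 10: enter (0,2), '.' pass, move up to (-1,2)
Step 11: at (-1,2) — EXIT via top edge, pos 2
Distinct cells visited: 10 (path length 10)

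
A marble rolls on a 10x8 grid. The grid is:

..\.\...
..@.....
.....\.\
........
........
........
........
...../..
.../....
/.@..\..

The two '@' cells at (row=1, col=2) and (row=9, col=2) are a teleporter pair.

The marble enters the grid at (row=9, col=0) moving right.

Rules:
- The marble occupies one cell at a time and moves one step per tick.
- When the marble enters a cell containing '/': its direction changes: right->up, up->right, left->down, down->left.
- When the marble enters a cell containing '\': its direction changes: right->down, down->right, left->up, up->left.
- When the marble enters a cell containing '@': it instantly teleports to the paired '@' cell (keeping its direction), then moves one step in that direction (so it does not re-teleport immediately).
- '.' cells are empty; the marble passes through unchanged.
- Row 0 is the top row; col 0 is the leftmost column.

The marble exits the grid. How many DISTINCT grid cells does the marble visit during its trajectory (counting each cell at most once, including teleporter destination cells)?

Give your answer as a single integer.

Step 1: enter (9,0), '/' deflects right->up, move up to (8,0)
Step 2: enter (8,0), '.' pass, move up to (7,0)
Step 3: enter (7,0), '.' pass, move up to (6,0)
Step 4: enter (6,0), '.' pass, move up to (5,0)
Step 5: enter (5,0), '.' pass, move up to (4,0)
Step 6: enter (4,0), '.' pass, move up to (3,0)
Step 7: enter (3,0), '.' pass, move up to (2,0)
Step 8: enter (2,0), '.' pass, move up to (1,0)
Step 9: enter (1,0), '.' pass, move up to (0,0)
Step 10: enter (0,0), '.' pass, move up to (-1,0)
Step 11: at (-1,0) — EXIT via top edge, pos 0
Distinct cells visited: 10 (path length 10)

Answer: 10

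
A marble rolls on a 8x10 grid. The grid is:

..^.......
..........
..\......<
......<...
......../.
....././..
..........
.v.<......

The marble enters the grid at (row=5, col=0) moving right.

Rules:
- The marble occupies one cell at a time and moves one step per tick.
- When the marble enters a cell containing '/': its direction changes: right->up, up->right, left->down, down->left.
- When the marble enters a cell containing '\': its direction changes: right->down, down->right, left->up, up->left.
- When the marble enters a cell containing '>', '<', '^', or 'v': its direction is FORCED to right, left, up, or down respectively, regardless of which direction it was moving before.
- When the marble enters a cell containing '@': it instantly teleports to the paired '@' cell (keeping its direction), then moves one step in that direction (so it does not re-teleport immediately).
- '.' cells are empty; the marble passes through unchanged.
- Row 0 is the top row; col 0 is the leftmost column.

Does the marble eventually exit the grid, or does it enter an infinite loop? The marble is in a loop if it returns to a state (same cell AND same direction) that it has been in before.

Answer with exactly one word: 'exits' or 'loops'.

Answer: exits

Derivation:
Step 1: enter (5,0), '.' pass, move right to (5,1)
Step 2: enter (5,1), '.' pass, move right to (5,2)
Step 3: enter (5,2), '.' pass, move right to (5,3)
Step 4: enter (5,3), '.' pass, move right to (5,4)
Step 5: enter (5,4), '.' pass, move right to (5,5)
Step 6: enter (5,5), '/' deflects right->up, move up to (4,5)
Step 7: enter (4,5), '.' pass, move up to (3,5)
Step 8: enter (3,5), '.' pass, move up to (2,5)
Step 9: enter (2,5), '.' pass, move up to (1,5)
Step 10: enter (1,5), '.' pass, move up to (0,5)
Step 11: enter (0,5), '.' pass, move up to (-1,5)
Step 12: at (-1,5) — EXIT via top edge, pos 5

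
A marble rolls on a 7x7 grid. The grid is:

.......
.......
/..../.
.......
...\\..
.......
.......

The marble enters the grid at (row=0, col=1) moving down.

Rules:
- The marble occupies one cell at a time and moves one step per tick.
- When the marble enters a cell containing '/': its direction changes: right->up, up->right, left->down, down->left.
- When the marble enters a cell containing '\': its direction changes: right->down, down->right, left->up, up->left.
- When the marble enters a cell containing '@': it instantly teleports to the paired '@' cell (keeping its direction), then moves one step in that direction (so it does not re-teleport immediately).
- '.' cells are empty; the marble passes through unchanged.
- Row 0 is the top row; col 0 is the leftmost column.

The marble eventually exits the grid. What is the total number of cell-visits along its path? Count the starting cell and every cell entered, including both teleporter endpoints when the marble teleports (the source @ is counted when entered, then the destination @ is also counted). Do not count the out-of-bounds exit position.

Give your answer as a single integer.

Step 1: enter (0,1), '.' pass, move down to (1,1)
Step 2: enter (1,1), '.' pass, move down to (2,1)
Step 3: enter (2,1), '.' pass, move down to (3,1)
Step 4: enter (3,1), '.' pass, move down to (4,1)
Step 5: enter (4,1), '.' pass, move down to (5,1)
Step 6: enter (5,1), '.' pass, move down to (6,1)
Step 7: enter (6,1), '.' pass, move down to (7,1)
Step 8: at (7,1) — EXIT via bottom edge, pos 1
Path length (cell visits): 7

Answer: 7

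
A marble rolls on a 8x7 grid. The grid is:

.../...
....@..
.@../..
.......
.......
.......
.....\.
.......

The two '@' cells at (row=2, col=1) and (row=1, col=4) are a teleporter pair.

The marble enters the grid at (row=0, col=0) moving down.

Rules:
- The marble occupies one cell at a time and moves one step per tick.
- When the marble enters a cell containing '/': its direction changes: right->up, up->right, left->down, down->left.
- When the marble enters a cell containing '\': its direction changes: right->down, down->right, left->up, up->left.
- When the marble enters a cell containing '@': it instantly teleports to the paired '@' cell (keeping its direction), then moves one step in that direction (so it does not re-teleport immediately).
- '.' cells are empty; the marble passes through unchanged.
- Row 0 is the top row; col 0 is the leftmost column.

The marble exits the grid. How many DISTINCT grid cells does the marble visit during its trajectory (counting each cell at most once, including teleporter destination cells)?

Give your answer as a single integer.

Step 1: enter (0,0), '.' pass, move down to (1,0)
Step 2: enter (1,0), '.' pass, move down to (2,0)
Step 3: enter (2,0), '.' pass, move down to (3,0)
Step 4: enter (3,0), '.' pass, move down to (4,0)
Step 5: enter (4,0), '.' pass, move down to (5,0)
Step 6: enter (5,0), '.' pass, move down to (6,0)
Step 7: enter (6,0), '.' pass, move down to (7,0)
Step 8: enter (7,0), '.' pass, move down to (8,0)
Step 9: at (8,0) — EXIT via bottom edge, pos 0
Distinct cells visited: 8 (path length 8)

Answer: 8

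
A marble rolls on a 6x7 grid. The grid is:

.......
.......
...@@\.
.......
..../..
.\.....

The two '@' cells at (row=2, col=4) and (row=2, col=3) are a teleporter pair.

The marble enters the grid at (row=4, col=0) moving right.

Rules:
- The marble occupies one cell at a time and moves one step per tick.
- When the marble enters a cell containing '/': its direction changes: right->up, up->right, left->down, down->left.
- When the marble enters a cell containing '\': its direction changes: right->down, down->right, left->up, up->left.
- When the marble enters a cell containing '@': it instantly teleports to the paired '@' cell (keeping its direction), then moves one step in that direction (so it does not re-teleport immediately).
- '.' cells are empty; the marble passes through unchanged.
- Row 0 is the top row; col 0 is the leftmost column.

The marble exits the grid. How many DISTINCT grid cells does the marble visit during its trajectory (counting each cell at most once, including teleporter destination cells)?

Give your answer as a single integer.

Step 1: enter (4,0), '.' pass, move right to (4,1)
Step 2: enter (4,1), '.' pass, move right to (4,2)
Step 3: enter (4,2), '.' pass, move right to (4,3)
Step 4: enter (4,3), '.' pass, move right to (4,4)
Step 5: enter (4,4), '/' deflects right->up, move up to (3,4)
Step 6: enter (3,4), '.' pass, move up to (2,4)
Step 7: enter (2,4), '@' teleport (2,4)->(2,3), also enter (2,3), move up to (1,3)
Step 8: enter (1,3), '.' pass, move up to (0,3)
Step 9: enter (0,3), '.' pass, move up to (-1,3)
Step 10: at (-1,3) — EXIT via top edge, pos 3
Distinct cells visited: 10 (path length 10)

Answer: 10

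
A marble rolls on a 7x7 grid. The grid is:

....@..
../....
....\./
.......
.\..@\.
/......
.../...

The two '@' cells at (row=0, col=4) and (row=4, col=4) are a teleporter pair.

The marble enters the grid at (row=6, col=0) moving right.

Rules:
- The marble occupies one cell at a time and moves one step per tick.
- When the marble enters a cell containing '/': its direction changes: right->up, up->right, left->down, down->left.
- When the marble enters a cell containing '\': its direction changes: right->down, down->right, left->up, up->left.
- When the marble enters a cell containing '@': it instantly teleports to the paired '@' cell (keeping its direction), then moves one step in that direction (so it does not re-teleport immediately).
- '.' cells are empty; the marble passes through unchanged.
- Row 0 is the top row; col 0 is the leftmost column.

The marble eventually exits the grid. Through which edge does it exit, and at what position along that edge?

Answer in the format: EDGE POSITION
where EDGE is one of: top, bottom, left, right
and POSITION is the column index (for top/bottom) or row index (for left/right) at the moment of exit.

Step 1: enter (6,0), '.' pass, move right to (6,1)
Step 2: enter (6,1), '.' pass, move right to (6,2)
Step 3: enter (6,2), '.' pass, move right to (6,3)
Step 4: enter (6,3), '/' deflects right->up, move up to (5,3)
Step 5: enter (5,3), '.' pass, move up to (4,3)
Step 6: enter (4,3), '.' pass, move up to (3,3)
Step 7: enter (3,3), '.' pass, move up to (2,3)
Step 8: enter (2,3), '.' pass, move up to (1,3)
Step 9: enter (1,3), '.' pass, move up to (0,3)
Step 10: enter (0,3), '.' pass, move up to (-1,3)
Step 11: at (-1,3) — EXIT via top edge, pos 3

Answer: top 3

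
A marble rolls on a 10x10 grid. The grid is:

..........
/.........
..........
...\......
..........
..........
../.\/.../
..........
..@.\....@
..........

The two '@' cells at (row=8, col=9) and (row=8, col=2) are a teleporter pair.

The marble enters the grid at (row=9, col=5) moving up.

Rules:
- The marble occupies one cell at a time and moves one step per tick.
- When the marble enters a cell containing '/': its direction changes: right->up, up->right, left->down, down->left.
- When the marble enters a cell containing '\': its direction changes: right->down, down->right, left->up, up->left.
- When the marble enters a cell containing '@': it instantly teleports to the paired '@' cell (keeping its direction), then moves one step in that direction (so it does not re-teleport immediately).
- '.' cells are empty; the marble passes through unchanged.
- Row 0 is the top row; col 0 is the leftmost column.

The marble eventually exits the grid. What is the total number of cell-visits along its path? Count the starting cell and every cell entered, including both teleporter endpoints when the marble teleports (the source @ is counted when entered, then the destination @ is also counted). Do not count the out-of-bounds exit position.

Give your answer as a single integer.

Answer: 14

Derivation:
Step 1: enter (9,5), '.' pass, move up to (8,5)
Step 2: enter (8,5), '.' pass, move up to (7,5)
Step 3: enter (7,5), '.' pass, move up to (6,5)
Step 4: enter (6,5), '/' deflects up->right, move right to (6,6)
Step 5: enter (6,6), '.' pass, move right to (6,7)
Step 6: enter (6,7), '.' pass, move right to (6,8)
Step 7: enter (6,8), '.' pass, move right to (6,9)
Step 8: enter (6,9), '/' deflects right->up, move up to (5,9)
Step 9: enter (5,9), '.' pass, move up to (4,9)
Step 10: enter (4,9), '.' pass, move up to (3,9)
Step 11: enter (3,9), '.' pass, move up to (2,9)
Step 12: enter (2,9), '.' pass, move up to (1,9)
Step 13: enter (1,9), '.' pass, move up to (0,9)
Step 14: enter (0,9), '.' pass, move up to (-1,9)
Step 15: at (-1,9) — EXIT via top edge, pos 9
Path length (cell visits): 14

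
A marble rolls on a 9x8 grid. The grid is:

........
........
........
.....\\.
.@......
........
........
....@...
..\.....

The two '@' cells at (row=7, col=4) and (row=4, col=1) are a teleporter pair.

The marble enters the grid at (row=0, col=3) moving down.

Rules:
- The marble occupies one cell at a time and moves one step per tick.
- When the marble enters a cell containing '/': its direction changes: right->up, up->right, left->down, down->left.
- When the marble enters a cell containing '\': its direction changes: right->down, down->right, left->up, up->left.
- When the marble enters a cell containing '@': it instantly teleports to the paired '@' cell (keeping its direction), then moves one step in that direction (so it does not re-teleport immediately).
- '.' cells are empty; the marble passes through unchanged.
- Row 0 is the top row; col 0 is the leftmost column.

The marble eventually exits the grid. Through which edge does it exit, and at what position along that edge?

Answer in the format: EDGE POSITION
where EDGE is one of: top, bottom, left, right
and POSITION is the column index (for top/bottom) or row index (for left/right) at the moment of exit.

Step 1: enter (0,3), '.' pass, move down to (1,3)
Step 2: enter (1,3), '.' pass, move down to (2,3)
Step 3: enter (2,3), '.' pass, move down to (3,3)
Step 4: enter (3,3), '.' pass, move down to (4,3)
Step 5: enter (4,3), '.' pass, move down to (5,3)
Step 6: enter (5,3), '.' pass, move down to (6,3)
Step 7: enter (6,3), '.' pass, move down to (7,3)
Step 8: enter (7,3), '.' pass, move down to (8,3)
Step 9: enter (8,3), '.' pass, move down to (9,3)
Step 10: at (9,3) — EXIT via bottom edge, pos 3

Answer: bottom 3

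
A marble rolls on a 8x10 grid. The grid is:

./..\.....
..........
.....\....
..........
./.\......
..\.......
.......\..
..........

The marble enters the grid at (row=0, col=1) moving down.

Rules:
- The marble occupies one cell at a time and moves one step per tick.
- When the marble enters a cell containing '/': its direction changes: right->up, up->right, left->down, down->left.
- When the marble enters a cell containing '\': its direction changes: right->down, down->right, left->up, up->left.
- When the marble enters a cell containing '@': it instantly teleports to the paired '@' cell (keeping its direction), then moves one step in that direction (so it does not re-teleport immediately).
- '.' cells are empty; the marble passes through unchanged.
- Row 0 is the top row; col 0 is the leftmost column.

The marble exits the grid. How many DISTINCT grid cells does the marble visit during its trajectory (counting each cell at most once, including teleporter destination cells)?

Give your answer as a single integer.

Step 1: enter (0,1), '/' deflects down->left, move left to (0,0)
Step 2: enter (0,0), '.' pass, move left to (0,-1)
Step 3: at (0,-1) — EXIT via left edge, pos 0
Distinct cells visited: 2 (path length 2)

Answer: 2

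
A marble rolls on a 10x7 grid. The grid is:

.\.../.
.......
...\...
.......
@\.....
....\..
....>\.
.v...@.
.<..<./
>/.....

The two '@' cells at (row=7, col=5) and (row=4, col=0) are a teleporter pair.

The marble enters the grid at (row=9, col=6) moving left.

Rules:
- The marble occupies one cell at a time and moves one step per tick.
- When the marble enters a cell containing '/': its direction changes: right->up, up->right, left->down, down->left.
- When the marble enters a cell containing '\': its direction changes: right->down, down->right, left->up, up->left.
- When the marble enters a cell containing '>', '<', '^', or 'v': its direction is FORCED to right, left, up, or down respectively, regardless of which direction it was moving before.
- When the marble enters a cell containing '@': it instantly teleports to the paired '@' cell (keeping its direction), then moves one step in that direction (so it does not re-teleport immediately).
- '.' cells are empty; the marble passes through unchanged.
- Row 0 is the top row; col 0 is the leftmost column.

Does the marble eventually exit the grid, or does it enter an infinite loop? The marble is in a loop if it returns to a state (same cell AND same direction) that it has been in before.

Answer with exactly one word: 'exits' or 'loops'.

Answer: exits

Derivation:
Step 1: enter (9,6), '.' pass, move left to (9,5)
Step 2: enter (9,5), '.' pass, move left to (9,4)
Step 3: enter (9,4), '.' pass, move left to (9,3)
Step 4: enter (9,3), '.' pass, move left to (9,2)
Step 5: enter (9,2), '.' pass, move left to (9,1)
Step 6: enter (9,1), '/' deflects left->down, move down to (10,1)
Step 7: at (10,1) — EXIT via bottom edge, pos 1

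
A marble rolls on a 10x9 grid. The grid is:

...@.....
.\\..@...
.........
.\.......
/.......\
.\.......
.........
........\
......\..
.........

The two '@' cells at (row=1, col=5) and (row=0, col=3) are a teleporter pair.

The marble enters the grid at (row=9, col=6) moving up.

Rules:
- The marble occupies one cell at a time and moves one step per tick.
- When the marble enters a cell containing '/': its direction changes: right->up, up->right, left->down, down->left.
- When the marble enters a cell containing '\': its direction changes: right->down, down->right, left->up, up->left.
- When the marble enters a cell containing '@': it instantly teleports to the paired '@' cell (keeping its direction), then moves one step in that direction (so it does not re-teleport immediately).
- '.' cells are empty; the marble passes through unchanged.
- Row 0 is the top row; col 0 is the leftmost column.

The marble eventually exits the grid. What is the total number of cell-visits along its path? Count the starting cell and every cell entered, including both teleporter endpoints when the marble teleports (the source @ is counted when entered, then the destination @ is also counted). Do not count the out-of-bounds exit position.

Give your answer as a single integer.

Step 1: enter (9,6), '.' pass, move up to (8,6)
Step 2: enter (8,6), '\' deflects up->left, move left to (8,5)
Step 3: enter (8,5), '.' pass, move left to (8,4)
Step 4: enter (8,4), '.' pass, move left to (8,3)
Step 5: enter (8,3), '.' pass, move left to (8,2)
Step 6: enter (8,2), '.' pass, move left to (8,1)
Step 7: enter (8,1), '.' pass, move left to (8,0)
Step 8: enter (8,0), '.' pass, move left to (8,-1)
Step 9: at (8,-1) — EXIT via left edge, pos 8
Path length (cell visits): 8

Answer: 8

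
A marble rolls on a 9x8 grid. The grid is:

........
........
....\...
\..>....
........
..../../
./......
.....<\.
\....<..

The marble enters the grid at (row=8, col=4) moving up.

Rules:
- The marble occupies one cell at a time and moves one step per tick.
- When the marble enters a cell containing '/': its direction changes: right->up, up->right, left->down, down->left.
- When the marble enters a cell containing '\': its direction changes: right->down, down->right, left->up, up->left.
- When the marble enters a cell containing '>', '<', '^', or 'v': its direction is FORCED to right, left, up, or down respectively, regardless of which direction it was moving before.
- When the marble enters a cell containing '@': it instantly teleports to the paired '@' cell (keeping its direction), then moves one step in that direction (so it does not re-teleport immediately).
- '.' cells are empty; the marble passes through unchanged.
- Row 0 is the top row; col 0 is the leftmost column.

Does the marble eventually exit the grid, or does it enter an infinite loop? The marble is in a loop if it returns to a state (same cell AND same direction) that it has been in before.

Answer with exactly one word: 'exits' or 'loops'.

Step 1: enter (8,4), '.' pass, move up to (7,4)
Step 2: enter (7,4), '.' pass, move up to (6,4)
Step 3: enter (6,4), '.' pass, move up to (5,4)
Step 4: enter (5,4), '/' deflects up->right, move right to (5,5)
Step 5: enter (5,5), '.' pass, move right to (5,6)
Step 6: enter (5,6), '.' pass, move right to (5,7)
Step 7: enter (5,7), '/' deflects right->up, move up to (4,7)
Step 8: enter (4,7), '.' pass, move up to (3,7)
Step 9: enter (3,7), '.' pass, move up to (2,7)
Step 10: enter (2,7), '.' pass, move up to (1,7)
Step 11: enter (1,7), '.' pass, move up to (0,7)
Step 12: enter (0,7), '.' pass, move up to (-1,7)
Step 13: at (-1,7) — EXIT via top edge, pos 7

Answer: exits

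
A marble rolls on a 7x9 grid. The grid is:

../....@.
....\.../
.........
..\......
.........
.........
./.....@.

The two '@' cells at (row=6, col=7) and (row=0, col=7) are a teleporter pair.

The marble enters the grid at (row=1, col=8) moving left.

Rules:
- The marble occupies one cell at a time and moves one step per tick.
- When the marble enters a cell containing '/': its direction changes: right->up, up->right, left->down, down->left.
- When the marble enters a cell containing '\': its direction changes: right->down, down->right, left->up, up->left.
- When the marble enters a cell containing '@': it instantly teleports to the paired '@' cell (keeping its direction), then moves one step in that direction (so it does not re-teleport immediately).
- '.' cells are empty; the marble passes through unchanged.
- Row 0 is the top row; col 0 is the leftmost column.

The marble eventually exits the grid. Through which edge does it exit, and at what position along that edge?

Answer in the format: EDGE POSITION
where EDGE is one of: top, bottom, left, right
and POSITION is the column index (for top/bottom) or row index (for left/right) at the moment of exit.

Step 1: enter (1,8), '/' deflects left->down, move down to (2,8)
Step 2: enter (2,8), '.' pass, move down to (3,8)
Step 3: enter (3,8), '.' pass, move down to (4,8)
Step 4: enter (4,8), '.' pass, move down to (5,8)
Step 5: enter (5,8), '.' pass, move down to (6,8)
Step 6: enter (6,8), '.' pass, move down to (7,8)
Step 7: at (7,8) — EXIT via bottom edge, pos 8

Answer: bottom 8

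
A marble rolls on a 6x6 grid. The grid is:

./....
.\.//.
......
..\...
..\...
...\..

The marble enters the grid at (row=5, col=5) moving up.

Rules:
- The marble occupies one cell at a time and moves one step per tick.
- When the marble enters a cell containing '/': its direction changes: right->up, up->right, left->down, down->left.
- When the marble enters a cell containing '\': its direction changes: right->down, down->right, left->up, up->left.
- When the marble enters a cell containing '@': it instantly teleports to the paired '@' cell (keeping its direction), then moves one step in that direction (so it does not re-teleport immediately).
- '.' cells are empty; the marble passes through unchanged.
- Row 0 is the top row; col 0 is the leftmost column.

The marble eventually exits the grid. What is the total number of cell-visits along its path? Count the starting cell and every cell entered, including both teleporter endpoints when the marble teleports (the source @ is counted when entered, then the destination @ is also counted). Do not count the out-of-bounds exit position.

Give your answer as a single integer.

Answer: 6

Derivation:
Step 1: enter (5,5), '.' pass, move up to (4,5)
Step 2: enter (4,5), '.' pass, move up to (3,5)
Step 3: enter (3,5), '.' pass, move up to (2,5)
Step 4: enter (2,5), '.' pass, move up to (1,5)
Step 5: enter (1,5), '.' pass, move up to (0,5)
Step 6: enter (0,5), '.' pass, move up to (-1,5)
Step 7: at (-1,5) — EXIT via top edge, pos 5
Path length (cell visits): 6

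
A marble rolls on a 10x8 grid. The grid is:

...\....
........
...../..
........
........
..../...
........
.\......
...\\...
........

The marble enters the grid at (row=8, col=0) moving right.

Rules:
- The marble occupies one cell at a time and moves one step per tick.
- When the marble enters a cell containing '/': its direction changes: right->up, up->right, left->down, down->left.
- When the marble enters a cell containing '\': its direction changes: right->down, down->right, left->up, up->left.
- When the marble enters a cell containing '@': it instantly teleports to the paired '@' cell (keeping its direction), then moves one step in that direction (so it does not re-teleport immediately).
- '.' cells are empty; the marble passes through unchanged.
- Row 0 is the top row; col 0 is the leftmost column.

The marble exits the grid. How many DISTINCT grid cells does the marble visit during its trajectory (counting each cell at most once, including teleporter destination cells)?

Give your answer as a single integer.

Step 1: enter (8,0), '.' pass, move right to (8,1)
Step 2: enter (8,1), '.' pass, move right to (8,2)
Step 3: enter (8,2), '.' pass, move right to (8,3)
Step 4: enter (8,3), '\' deflects right->down, move down to (9,3)
Step 5: enter (9,3), '.' pass, move down to (10,3)
Step 6: at (10,3) — EXIT via bottom edge, pos 3
Distinct cells visited: 5 (path length 5)

Answer: 5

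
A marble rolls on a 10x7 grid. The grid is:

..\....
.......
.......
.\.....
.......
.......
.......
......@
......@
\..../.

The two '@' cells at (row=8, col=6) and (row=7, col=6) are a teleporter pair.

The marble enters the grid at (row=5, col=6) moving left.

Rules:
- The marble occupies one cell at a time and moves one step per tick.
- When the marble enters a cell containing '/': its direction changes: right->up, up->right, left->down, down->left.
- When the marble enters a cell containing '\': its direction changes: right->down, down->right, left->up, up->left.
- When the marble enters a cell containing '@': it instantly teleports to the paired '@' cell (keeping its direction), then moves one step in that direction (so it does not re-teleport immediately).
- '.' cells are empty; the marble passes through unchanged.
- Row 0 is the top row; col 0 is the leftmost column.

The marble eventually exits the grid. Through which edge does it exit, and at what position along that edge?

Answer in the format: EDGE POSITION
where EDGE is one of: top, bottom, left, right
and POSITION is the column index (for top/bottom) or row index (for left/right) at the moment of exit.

Answer: left 5

Derivation:
Step 1: enter (5,6), '.' pass, move left to (5,5)
Step 2: enter (5,5), '.' pass, move left to (5,4)
Step 3: enter (5,4), '.' pass, move left to (5,3)
Step 4: enter (5,3), '.' pass, move left to (5,2)
Step 5: enter (5,2), '.' pass, move left to (5,1)
Step 6: enter (5,1), '.' pass, move left to (5,0)
Step 7: enter (5,0), '.' pass, move left to (5,-1)
Step 8: at (5,-1) — EXIT via left edge, pos 5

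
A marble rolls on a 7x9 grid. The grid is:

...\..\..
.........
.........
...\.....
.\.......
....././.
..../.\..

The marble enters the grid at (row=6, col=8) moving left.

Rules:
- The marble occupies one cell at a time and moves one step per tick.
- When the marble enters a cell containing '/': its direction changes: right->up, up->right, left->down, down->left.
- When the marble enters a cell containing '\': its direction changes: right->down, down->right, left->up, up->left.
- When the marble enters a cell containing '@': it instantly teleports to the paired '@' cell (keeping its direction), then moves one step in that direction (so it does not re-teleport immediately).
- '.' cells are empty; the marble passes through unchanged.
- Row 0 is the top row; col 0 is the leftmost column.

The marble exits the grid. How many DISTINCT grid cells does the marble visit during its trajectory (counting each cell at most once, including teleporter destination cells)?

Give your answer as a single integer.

Answer: 12

Derivation:
Step 1: enter (6,8), '.' pass, move left to (6,7)
Step 2: enter (6,7), '.' pass, move left to (6,6)
Step 3: enter (6,6), '\' deflects left->up, move up to (5,6)
Step 4: enter (5,6), '.' pass, move up to (4,6)
Step 5: enter (4,6), '.' pass, move up to (3,6)
Step 6: enter (3,6), '.' pass, move up to (2,6)
Step 7: enter (2,6), '.' pass, move up to (1,6)
Step 8: enter (1,6), '.' pass, move up to (0,6)
Step 9: enter (0,6), '\' deflects up->left, move left to (0,5)
Step 10: enter (0,5), '.' pass, move left to (0,4)
Step 11: enter (0,4), '.' pass, move left to (0,3)
Step 12: enter (0,3), '\' deflects left->up, move up to (-1,3)
Step 13: at (-1,3) — EXIT via top edge, pos 3
Distinct cells visited: 12 (path length 12)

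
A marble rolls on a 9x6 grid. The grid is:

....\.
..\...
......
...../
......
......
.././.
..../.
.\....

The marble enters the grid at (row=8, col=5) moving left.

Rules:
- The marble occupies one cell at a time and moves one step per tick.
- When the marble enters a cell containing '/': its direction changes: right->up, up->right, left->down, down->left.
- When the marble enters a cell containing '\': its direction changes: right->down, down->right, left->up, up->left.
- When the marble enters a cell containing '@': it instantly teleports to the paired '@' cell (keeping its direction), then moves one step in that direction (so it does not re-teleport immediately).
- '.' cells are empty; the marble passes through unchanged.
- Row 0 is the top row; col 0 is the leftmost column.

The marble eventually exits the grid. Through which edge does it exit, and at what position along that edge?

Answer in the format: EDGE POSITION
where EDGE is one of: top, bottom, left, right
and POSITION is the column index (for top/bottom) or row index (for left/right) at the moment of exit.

Step 1: enter (8,5), '.' pass, move left to (8,4)
Step 2: enter (8,4), '.' pass, move left to (8,3)
Step 3: enter (8,3), '.' pass, move left to (8,2)
Step 4: enter (8,2), '.' pass, move left to (8,1)
Step 5: enter (8,1), '\' deflects left->up, move up to (7,1)
Step 6: enter (7,1), '.' pass, move up to (6,1)
Step 7: enter (6,1), '.' pass, move up to (5,1)
Step 8: enter (5,1), '.' pass, move up to (4,1)
Step 9: enter (4,1), '.' pass, move up to (3,1)
Step 10: enter (3,1), '.' pass, move up to (2,1)
Step 11: enter (2,1), '.' pass, move up to (1,1)
Step 12: enter (1,1), '.' pass, move up to (0,1)
Step 13: enter (0,1), '.' pass, move up to (-1,1)
Step 14: at (-1,1) — EXIT via top edge, pos 1

Answer: top 1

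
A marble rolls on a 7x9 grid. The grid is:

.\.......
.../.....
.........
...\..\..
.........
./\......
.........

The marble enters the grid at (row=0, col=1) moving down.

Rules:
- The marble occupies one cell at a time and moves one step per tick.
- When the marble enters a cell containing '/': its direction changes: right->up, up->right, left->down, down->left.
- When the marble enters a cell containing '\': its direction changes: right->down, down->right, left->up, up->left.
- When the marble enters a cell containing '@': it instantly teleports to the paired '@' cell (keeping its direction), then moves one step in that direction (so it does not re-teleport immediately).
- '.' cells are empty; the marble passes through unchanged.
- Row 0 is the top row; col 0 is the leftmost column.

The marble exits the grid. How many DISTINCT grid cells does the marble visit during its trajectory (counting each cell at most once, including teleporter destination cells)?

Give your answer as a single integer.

Step 1: enter (0,1), '\' deflects down->right, move right to (0,2)
Step 2: enter (0,2), '.' pass, move right to (0,3)
Step 3: enter (0,3), '.' pass, move right to (0,4)
Step 4: enter (0,4), '.' pass, move right to (0,5)
Step 5: enter (0,5), '.' pass, move right to (0,6)
Step 6: enter (0,6), '.' pass, move right to (0,7)
Step 7: enter (0,7), '.' pass, move right to (0,8)
Step 8: enter (0,8), '.' pass, move right to (0,9)
Step 9: at (0,9) — EXIT via right edge, pos 0
Distinct cells visited: 8 (path length 8)

Answer: 8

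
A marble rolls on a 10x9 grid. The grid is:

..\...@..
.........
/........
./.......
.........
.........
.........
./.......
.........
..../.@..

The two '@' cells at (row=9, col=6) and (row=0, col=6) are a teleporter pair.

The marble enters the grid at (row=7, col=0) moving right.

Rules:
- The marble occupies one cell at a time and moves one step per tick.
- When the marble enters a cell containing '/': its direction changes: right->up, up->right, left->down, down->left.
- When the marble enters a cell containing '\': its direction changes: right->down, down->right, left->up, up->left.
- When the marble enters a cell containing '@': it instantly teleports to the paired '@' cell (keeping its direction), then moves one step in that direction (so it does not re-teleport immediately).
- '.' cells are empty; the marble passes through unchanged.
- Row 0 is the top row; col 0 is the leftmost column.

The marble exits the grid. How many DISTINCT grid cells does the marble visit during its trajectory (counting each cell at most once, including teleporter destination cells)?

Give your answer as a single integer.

Answer: 13

Derivation:
Step 1: enter (7,0), '.' pass, move right to (7,1)
Step 2: enter (7,1), '/' deflects right->up, move up to (6,1)
Step 3: enter (6,1), '.' pass, move up to (5,1)
Step 4: enter (5,1), '.' pass, move up to (4,1)
Step 5: enter (4,1), '.' pass, move up to (3,1)
Step 6: enter (3,1), '/' deflects up->right, move right to (3,2)
Step 7: enter (3,2), '.' pass, move right to (3,3)
Step 8: enter (3,3), '.' pass, move right to (3,4)
Step 9: enter (3,4), '.' pass, move right to (3,5)
Step 10: enter (3,5), '.' pass, move right to (3,6)
Step 11: enter (3,6), '.' pass, move right to (3,7)
Step 12: enter (3,7), '.' pass, move right to (3,8)
Step 13: enter (3,8), '.' pass, move right to (3,9)
Step 14: at (3,9) — EXIT via right edge, pos 3
Distinct cells visited: 13 (path length 13)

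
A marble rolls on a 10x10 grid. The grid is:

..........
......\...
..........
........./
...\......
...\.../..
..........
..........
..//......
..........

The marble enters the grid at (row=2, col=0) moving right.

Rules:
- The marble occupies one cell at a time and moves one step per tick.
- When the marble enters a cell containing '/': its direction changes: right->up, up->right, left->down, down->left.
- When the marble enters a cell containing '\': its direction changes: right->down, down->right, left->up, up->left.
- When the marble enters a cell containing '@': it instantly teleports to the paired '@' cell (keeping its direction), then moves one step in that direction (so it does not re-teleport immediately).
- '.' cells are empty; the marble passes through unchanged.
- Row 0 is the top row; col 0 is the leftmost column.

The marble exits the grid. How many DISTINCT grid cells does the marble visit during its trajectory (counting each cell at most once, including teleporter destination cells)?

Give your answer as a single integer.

Step 1: enter (2,0), '.' pass, move right to (2,1)
Step 2: enter (2,1), '.' pass, move right to (2,2)
Step 3: enter (2,2), '.' pass, move right to (2,3)
Step 4: enter (2,3), '.' pass, move right to (2,4)
Step 5: enter (2,4), '.' pass, move right to (2,5)
Step 6: enter (2,5), '.' pass, move right to (2,6)
Step 7: enter (2,6), '.' pass, move right to (2,7)
Step 8: enter (2,7), '.' pass, move right to (2,8)
Step 9: enter (2,8), '.' pass, move right to (2,9)
Step 10: enter (2,9), '.' pass, move right to (2,10)
Step 11: at (2,10) — EXIT via right edge, pos 2
Distinct cells visited: 10 (path length 10)

Answer: 10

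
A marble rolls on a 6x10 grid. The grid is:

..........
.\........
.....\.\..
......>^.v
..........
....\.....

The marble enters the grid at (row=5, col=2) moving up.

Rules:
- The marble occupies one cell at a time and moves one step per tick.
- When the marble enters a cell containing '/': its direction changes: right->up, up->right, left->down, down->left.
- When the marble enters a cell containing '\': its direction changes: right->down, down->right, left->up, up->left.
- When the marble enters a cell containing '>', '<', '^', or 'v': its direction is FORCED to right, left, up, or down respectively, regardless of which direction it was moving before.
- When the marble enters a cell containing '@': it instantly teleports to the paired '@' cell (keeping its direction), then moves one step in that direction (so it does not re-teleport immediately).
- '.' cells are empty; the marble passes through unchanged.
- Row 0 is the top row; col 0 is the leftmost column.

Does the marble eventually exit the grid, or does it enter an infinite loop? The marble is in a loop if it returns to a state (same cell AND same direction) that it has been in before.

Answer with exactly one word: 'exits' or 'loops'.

Answer: exits

Derivation:
Step 1: enter (5,2), '.' pass, move up to (4,2)
Step 2: enter (4,2), '.' pass, move up to (3,2)
Step 3: enter (3,2), '.' pass, move up to (2,2)
Step 4: enter (2,2), '.' pass, move up to (1,2)
Step 5: enter (1,2), '.' pass, move up to (0,2)
Step 6: enter (0,2), '.' pass, move up to (-1,2)
Step 7: at (-1,2) — EXIT via top edge, pos 2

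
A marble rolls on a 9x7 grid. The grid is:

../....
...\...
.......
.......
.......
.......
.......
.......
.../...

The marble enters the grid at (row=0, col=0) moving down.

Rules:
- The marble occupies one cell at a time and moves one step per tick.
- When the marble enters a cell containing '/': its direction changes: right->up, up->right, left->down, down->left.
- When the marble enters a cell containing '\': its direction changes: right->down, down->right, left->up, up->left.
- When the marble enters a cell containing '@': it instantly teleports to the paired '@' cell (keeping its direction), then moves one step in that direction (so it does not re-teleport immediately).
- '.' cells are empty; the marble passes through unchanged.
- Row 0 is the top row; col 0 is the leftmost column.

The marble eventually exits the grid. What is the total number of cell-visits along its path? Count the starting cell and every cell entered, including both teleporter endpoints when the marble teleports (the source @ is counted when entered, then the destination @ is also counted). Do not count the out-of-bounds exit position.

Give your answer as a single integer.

Step 1: enter (0,0), '.' pass, move down to (1,0)
Step 2: enter (1,0), '.' pass, move down to (2,0)
Step 3: enter (2,0), '.' pass, move down to (3,0)
Step 4: enter (3,0), '.' pass, move down to (4,0)
Step 5: enter (4,0), '.' pass, move down to (5,0)
Step 6: enter (5,0), '.' pass, move down to (6,0)
Step 7: enter (6,0), '.' pass, move down to (7,0)
Step 8: enter (7,0), '.' pass, move down to (8,0)
Step 9: enter (8,0), '.' pass, move down to (9,0)
Step 10: at (9,0) — EXIT via bottom edge, pos 0
Path length (cell visits): 9

Answer: 9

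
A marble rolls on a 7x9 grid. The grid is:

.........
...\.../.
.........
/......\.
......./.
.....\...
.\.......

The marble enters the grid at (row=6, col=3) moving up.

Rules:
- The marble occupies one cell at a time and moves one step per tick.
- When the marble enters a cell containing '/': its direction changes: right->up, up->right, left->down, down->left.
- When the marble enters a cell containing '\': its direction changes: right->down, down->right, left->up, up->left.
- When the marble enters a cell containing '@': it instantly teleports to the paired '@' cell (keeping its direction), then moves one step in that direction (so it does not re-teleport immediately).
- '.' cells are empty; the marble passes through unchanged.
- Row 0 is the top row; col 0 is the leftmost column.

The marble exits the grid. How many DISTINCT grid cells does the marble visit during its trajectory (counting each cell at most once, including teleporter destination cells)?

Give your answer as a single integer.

Answer: 9

Derivation:
Step 1: enter (6,3), '.' pass, move up to (5,3)
Step 2: enter (5,3), '.' pass, move up to (4,3)
Step 3: enter (4,3), '.' pass, move up to (3,3)
Step 4: enter (3,3), '.' pass, move up to (2,3)
Step 5: enter (2,3), '.' pass, move up to (1,3)
Step 6: enter (1,3), '\' deflects up->left, move left to (1,2)
Step 7: enter (1,2), '.' pass, move left to (1,1)
Step 8: enter (1,1), '.' pass, move left to (1,0)
Step 9: enter (1,0), '.' pass, move left to (1,-1)
Step 10: at (1,-1) — EXIT via left edge, pos 1
Distinct cells visited: 9 (path length 9)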